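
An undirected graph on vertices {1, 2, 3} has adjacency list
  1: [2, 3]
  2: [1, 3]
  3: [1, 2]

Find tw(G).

A width-2 tree decomposition is:
Bags: B1 = {1, 2, 3}
Tree: (single bag)
A single bag containing all 3 vertices is trivially a valid decomposition of width 2. For the lower bound, the 3 vertices {1, 2, 3} are pairwise adjacent, and any tree decomposition puts a clique entirely inside one bag — forcing width ≥ 2. The upper and lower bounds meet at 2, so that is the treewidth.

2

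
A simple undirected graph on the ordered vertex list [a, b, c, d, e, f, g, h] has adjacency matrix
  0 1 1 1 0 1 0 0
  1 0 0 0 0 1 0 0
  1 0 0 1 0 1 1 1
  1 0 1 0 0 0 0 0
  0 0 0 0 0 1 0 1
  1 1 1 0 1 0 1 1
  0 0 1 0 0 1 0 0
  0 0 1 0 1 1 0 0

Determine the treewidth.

2

A width-2 tree decomposition is:
Bags: B1 = {c, f, h}  B2 = {a, c, f}  B3 = {e, f, h}  B4 = {a, c, d}  B5 = {a, b, f}  B6 = {c, f, g}
Tree: B1–B2, B1–B3, B2–B4, B2–B5, B2–B6
Every bag has size at most 3, so the width is 3 − 1 = 2 and tw(G) ≤ 2. For the lower bound, the 3 vertices {a, c, d} are pairwise adjacent, and any tree decomposition puts a clique entirely inside one bag — forcing width ≥ 2. Hence tw(G) = 2 exactly.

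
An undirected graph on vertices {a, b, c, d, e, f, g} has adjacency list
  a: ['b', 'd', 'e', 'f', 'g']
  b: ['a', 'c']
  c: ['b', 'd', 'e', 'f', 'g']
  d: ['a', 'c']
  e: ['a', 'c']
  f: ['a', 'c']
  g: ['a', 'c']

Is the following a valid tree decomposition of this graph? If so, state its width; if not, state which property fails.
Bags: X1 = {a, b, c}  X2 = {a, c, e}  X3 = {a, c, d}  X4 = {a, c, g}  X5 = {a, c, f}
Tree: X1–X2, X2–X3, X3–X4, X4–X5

Yes; width 2.

Every vertex of G appears in some bag (union = {a, b, c, d, e, f, g}); every edge is covered by a bag; and for each vertex v the set of bags containing v is connected in the bag tree. The decomposition is therefore valid. The largest bag has 3 vertices, so the width is 2.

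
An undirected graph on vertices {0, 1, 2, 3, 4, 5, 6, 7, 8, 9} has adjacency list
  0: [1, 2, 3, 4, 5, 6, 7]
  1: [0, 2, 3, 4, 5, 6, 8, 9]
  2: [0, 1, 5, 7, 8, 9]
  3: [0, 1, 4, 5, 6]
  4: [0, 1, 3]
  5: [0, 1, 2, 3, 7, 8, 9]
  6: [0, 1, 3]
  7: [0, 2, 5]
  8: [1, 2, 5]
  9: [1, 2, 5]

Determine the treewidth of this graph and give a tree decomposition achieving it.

The largest bag has 4 vertices, giving width 3; this decomposition certifies tw(G) ≤ 3. On the other hand G contains the 4-clique {0, 1, 2, 5}. A clique must lie in a single bag of any decomposition, so no decomposition can have width below 3. Therefore the treewidth is 3.

Treewidth 3.
One optimal decomposition is:
Bags: B1 = {0, 1, 3, 5}  B2 = {0, 1, 3, 6}  B3 = {0, 1, 2, 5}  B4 = {1, 2, 5, 9}  B5 = {0, 1, 3, 4}  B6 = {1, 2, 5, 8}  B7 = {0, 2, 5, 7}
Tree: B1–B2, B1–B3, B3–B4, B2–B5, B4–B6, B3–B7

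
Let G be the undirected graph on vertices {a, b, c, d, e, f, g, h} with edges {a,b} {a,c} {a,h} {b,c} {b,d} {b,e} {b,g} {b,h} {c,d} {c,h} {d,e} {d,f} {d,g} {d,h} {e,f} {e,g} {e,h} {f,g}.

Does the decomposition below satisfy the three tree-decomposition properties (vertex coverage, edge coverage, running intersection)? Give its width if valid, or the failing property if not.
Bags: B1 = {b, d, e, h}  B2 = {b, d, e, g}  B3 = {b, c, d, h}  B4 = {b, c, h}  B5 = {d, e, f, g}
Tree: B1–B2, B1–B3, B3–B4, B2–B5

No — vertex a appears in no bag.

A tree decomposition must satisfy three properties: every vertex lies in some bag; for every edge, both endpoints lie together in some bag; and for every vertex, the bags containing it form a connected subtree. Here vertex a appears in no bag, so the decomposition is invalid.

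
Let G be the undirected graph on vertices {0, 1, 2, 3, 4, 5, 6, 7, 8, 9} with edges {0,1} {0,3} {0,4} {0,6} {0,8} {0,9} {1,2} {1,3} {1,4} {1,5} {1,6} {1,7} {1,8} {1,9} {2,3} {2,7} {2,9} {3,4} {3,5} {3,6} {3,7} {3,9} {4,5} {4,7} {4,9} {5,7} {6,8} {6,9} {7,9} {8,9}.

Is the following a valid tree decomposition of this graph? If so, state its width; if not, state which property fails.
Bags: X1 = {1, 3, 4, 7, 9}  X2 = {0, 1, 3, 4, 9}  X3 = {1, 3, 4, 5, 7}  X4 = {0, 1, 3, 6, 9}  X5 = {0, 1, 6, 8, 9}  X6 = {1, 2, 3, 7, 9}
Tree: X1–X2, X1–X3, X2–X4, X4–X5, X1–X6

Yes; width 4.

Every vertex of G appears in some bag (union = {0, 1, 2, 3, 4, 5, 6, 7, 8, 9}); every edge is covered by a bag; and for each vertex v the set of bags containing v is connected in the bag tree. The decomposition is therefore valid. The largest bag has 5 vertices, so the width is 4.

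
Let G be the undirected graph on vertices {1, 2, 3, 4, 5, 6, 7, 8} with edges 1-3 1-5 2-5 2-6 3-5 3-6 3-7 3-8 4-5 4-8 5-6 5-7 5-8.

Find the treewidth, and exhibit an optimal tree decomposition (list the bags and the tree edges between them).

Treewidth 2.
Bags: B1 = {3, 5, 8}  B2 = {1, 3, 5}  B3 = {3, 5, 6}  B4 = {4, 5, 8}  B5 = {2, 5, 6}  B6 = {3, 5, 7}
Tree: B1–B2, B1–B3, B1–B4, B3–B5, B2–B6

The largest bag has 3 vertices, giving width 2; this decomposition certifies tw(G) ≤ 2. For the lower bound, the 3 vertices {2, 5, 6} are pairwise adjacent, and any tree decomposition puts a clique entirely inside one bag — forcing width ≥ 2. Therefore the treewidth is 2.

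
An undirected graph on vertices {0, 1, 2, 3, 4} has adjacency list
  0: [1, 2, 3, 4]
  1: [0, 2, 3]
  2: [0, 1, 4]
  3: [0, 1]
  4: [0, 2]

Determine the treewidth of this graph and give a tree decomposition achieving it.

Treewidth 2.
One such decomposition:
Bags: B1 = {0, 1, 2}  B2 = {0, 2, 4}  B3 = {0, 1, 3}
Tree: B1–B2, B1–B3

The largest bag has 3 vertices, giving width 2; this decomposition certifies tw(G) ≤ 2. On the other hand G contains the 3-clique {0, 1, 2}. A clique must lie in a single bag of any decomposition, so no decomposition can have width below 2. The upper and lower bounds meet at 2, so that is the treewidth.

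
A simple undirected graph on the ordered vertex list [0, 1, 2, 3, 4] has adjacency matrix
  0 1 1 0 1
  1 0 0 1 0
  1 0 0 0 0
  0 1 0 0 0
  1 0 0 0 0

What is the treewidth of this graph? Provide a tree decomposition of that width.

Every bag has size at most 2, so the width is 2 − 1 = 1 and tw(G) ≤ 1. G has an edge, so its treewidth is at least 1. Hence tw(G) = 1 exactly.

Treewidth 1.
Bags: B1 = {1, 3}  B2 = {0, 1}  B3 = {0, 2}  B4 = {0, 4}
Tree: B1–B2, B2–B3, B2–B4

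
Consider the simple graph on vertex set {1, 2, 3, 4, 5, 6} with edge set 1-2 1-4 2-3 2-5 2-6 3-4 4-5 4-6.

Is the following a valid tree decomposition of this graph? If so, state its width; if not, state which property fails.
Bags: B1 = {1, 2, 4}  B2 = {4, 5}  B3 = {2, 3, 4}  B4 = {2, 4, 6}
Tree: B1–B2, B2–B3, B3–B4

No — edge (2,5) lies in no bag.

A tree decomposition must satisfy three properties: every vertex lies in some bag; for every edge, both endpoints lie together in some bag; and for every vertex, the bags containing it form a connected subtree. Here edge (2,5) lies in no bag, so the decomposition is invalid.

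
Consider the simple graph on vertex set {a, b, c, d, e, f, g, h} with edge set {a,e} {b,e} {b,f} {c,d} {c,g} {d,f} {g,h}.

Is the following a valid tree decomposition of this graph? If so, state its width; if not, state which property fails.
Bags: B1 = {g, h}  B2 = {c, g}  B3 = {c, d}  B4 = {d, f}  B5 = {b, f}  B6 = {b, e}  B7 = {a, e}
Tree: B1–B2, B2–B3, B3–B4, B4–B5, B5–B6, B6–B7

Every vertex of G appears in some bag (union = {a, b, c, d, e, f, g, h}); every edge is covered by a bag; and for each vertex v the set of bags containing v is connected in the bag tree. The decomposition is therefore valid. The largest bag has 2 vertices, so the width is 1.

Yes; width 1.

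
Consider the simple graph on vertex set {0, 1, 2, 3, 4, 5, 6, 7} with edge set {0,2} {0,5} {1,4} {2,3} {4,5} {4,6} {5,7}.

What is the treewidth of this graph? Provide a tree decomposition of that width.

Treewidth 1.
Bags: B1 = {4, 5}  B2 = {5, 7}  B3 = {1, 4}  B4 = {0, 5}  B5 = {4, 6}  B6 = {0, 2}  B7 = {2, 3}
Tree: B1–B2, B1–B3, B1–B4, B1–B5, B4–B6, B6–B7

Each bag holds 2 vertices, so the decomposition has width 1, which upper-bounds the treewidth. Since G has at least one edge (e.g. 4–5), it is not an edgeless graph, so tw(G) ≥ 1. Combining the bounds, tw(G) = 1.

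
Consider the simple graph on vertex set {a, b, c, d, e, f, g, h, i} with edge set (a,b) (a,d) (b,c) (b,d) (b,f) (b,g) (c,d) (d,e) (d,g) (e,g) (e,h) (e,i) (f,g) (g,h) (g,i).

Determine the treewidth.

A width-2 tree decomposition is:
Bags: B1 = {b, d, g}  B2 = {b, f, g}  B3 = {b, c, d}  B4 = {a, b, d}  B5 = {d, e, g}  B6 = {e, g, i}  B7 = {e, g, h}
Tree: B1–B2, B1–B3, B1–B4, B1–B5, B5–B6, B5–B7
The largest bag has 3 vertices, giving width 2; this decomposition certifies tw(G) ≤ 2. For the lower bound, the 3 vertices {d, e, g} are pairwise adjacent, and any tree decomposition puts a clique entirely inside one bag — forcing width ≥ 2. Therefore the treewidth is 2.

2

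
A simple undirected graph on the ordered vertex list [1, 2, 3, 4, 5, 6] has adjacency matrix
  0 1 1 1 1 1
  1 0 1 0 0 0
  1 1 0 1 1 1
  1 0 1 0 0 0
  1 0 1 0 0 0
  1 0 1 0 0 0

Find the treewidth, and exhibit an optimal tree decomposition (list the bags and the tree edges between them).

Treewidth 2.
One optimal decomposition is:
Bags: B1 = {1, 3, 6}  B2 = {1, 3, 4}  B3 = {1, 3, 5}  B4 = {1, 2, 3}
Tree: B1–B2, B1–B3, B3–B4

Each bag holds 3 vertices, so the decomposition has width 2, which upper-bounds the treewidth. For the lower bound, the 3 vertices {1, 2, 3} are pairwise adjacent, and any tree decomposition puts a clique entirely inside one bag — forcing width ≥ 2. The upper and lower bounds meet at 2, so that is the treewidth.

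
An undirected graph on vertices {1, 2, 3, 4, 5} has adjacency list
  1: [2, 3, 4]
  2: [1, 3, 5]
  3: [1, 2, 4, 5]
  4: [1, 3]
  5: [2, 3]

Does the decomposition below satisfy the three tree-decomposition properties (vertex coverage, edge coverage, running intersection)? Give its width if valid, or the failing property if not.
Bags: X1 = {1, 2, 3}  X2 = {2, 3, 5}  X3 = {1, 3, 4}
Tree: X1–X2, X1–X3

Checking the three conditions: (i) the bags cover all of {1, 2, 3, 4, 5}; (ii) for each edge, some bag contains both endpoints; (iii) the bags containing any fixed vertex form a subtree. All hold, so the decomposition is valid with width 3 − 1 = 2.

Yes; width 2.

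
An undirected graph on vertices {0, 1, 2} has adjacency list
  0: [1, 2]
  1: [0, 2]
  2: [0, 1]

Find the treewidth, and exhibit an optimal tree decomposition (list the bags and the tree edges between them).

A single bag containing all 3 vertices is trivially a valid decomposition of width 2. For the lower bound, the 3 vertices {0, 1, 2} are pairwise adjacent, and any tree decomposition puts a clique entirely inside one bag — forcing width ≥ 2. Hence tw(G) = 2 exactly.

Treewidth 2.
One optimal decomposition is:
Bags: B1 = {0, 1, 2}
Tree: (single bag)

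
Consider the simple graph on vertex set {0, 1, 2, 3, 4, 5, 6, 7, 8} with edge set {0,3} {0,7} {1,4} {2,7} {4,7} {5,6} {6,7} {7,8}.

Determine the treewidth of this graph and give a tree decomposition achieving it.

Every bag has size at most 2, so the width is 2 − 1 = 1 and tw(G) ≤ 1. G has an edge, so its treewidth is at least 1. Combining the bounds, tw(G) = 1.

Treewidth 1.
One optimal decomposition is:
Bags: B1 = {4, 7}  B2 = {1, 4}  B3 = {7, 8}  B4 = {0, 7}  B5 = {0, 3}  B6 = {6, 7}  B7 = {2, 7}  B8 = {5, 6}
Tree: B1–B2, B1–B3, B1–B4, B4–B5, B1–B6, B1–B7, B6–B8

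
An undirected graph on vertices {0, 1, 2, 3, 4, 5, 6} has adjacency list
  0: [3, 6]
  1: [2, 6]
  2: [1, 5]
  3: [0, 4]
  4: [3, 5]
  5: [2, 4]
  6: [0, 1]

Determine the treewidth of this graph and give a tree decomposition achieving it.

Treewidth 2.
One optimal decomposition is:
Bags: B1 = {1, 2, 6}  B2 = {2, 5, 6}  B3 = {4, 5, 6}  B4 = {3, 4, 6}  B5 = {0, 3, 6}
Tree: B1–B2, B2–B3, B3–B4, B4–B5

The largest bag has 3 vertices, giving width 2; this decomposition certifies tw(G) ≤ 2. For the lower bound, G contains the cycle 6–1–2–5–4–3–0–6, so G is not a forest; only forests have treewidth ≤ 1, hence tw(G) ≥ 2. Combining the bounds, tw(G) = 2.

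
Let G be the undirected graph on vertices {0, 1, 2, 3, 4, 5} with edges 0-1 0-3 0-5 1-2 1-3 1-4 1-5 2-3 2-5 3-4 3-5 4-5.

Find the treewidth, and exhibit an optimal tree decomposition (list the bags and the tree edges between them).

Treewidth 3.
One such decomposition:
Bags: B1 = {1, 2, 3, 5}  B2 = {0, 1, 3, 5}  B3 = {1, 3, 4, 5}
Tree: B1–B2, B1–B3

The largest bag has 4 vertices, giving width 3; this decomposition certifies tw(G) ≤ 3. On the other hand G contains the 4-clique {0, 1, 3, 5}. A clique must lie in a single bag of any decomposition, so no decomposition can have width below 3. Combining the bounds, tw(G) = 3.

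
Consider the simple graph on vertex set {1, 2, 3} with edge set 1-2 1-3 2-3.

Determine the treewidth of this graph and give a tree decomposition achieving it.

Treewidth 2.
One such decomposition:
Bags: B1 = {1, 2, 3}
Tree: (single bag)

A single bag containing all 3 vertices is trivially a valid decomposition of width 2. Conversely, {1, 2, 3} is a clique of size 3, and the vertices of any clique must share a bag in every tree decomposition; so some bag has ≥ 3 vertices and tw(G) ≥ 2. The upper and lower bounds meet at 2, so that is the treewidth.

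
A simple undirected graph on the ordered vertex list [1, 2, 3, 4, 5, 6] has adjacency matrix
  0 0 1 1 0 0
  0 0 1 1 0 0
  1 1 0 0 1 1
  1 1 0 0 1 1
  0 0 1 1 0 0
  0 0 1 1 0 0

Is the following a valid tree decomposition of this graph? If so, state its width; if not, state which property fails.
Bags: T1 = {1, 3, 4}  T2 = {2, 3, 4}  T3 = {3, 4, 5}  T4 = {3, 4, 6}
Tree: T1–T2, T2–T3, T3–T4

Every vertex of G appears in some bag (union = {1, 2, 3, 4, 5, 6}); every edge is covered by a bag; and for each vertex v the set of bags containing v is connected in the bag tree. The decomposition is therefore valid. The largest bag has 3 vertices, so the width is 2.

Yes; width 2.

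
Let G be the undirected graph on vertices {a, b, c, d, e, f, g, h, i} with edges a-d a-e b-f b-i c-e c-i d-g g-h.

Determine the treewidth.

1

A width-1 tree decomposition is:
Bags: B1 = {g, h}  B2 = {d, g}  B3 = {a, d}  B4 = {a, e}  B5 = {c, e}  B6 = {c, i}  B7 = {b, i}  B8 = {b, f}
Tree: B1–B2, B2–B3, B3–B4, B4–B5, B5–B6, B6–B7, B7–B8
The largest bag has 2 vertices, giving width 1; this decomposition certifies tw(G) ≤ 1. Since G has at least one edge (e.g. h–g), it is not an edgeless graph, so tw(G) ≥ 1. The upper and lower bounds meet at 1, so that is the treewidth.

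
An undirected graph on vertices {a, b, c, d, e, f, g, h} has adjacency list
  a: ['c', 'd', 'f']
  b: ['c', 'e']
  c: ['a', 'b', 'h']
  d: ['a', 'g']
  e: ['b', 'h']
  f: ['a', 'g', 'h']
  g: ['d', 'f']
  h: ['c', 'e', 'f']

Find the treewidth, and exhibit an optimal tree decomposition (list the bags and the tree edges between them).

Treewidth 2.
One such decomposition:
Bags: B1 = {d, f, g}  B2 = {a, d, f}  B3 = {a, f, h}  B4 = {a, c, h}  B5 = {c, e, h}  B6 = {b, c, e}
Tree: B1–B2, B2–B3, B3–B4, B4–B5, B5–B6

The largest bag has 3 vertices, giving width 2; this decomposition certifies tw(G) ≤ 2. For the lower bound, G contains the cycle g–d–a–f–g, so G is not a forest; only forests have treewidth ≤ 1, hence tw(G) ≥ 2. The upper and lower bounds meet at 2, so that is the treewidth.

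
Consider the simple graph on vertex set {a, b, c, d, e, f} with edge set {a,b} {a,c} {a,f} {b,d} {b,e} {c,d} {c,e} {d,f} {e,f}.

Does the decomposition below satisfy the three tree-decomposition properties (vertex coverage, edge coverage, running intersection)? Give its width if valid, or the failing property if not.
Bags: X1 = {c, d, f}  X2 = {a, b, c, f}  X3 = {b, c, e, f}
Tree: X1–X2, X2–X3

No — edge (b,d) lies in no bag.

A tree decomposition must satisfy three properties: every vertex lies in some bag; for every edge, both endpoints lie together in some bag; and for every vertex, the bags containing it form a connected subtree. Here edge (b,d) lies in no bag, so the decomposition is invalid.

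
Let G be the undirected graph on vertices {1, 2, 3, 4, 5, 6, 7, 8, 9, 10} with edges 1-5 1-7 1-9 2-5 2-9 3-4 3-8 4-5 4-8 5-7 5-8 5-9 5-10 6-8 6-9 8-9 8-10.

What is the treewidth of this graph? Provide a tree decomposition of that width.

Treewidth 2.
One optimal decomposition is:
Bags: B1 = {5, 8, 10}  B2 = {5, 8, 9}  B3 = {6, 8, 9}  B4 = {4, 5, 8}  B5 = {1, 5, 9}  B6 = {2, 5, 9}  B7 = {1, 5, 7}  B8 = {3, 4, 8}
Tree: B1–B2, B2–B3, B1–B4, B2–B5, B2–B6, B5–B7, B4–B8

The largest bag has 3 vertices, giving width 2; this decomposition certifies tw(G) ≤ 2. Conversely, {3, 4, 8} is a clique of size 3, and the vertices of any clique must share a bag in every tree decomposition; so some bag has ≥ 3 vertices and tw(G) ≥ 2. Therefore the treewidth is 2.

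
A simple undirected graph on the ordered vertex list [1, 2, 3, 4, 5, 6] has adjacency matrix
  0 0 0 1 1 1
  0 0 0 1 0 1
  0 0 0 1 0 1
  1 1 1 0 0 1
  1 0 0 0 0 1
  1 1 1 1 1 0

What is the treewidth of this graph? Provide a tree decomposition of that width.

Every bag has size at most 3, so the width is 3 − 1 = 2 and tw(G) ≤ 2. Conversely, {1, 4, 6} is a clique of size 3, and the vertices of any clique must share a bag in every tree decomposition; so some bag has ≥ 3 vertices and tw(G) ≥ 2. Combining the bounds, tw(G) = 2.

Treewidth 2.
One such decomposition:
Bags: B1 = {1, 4, 6}  B2 = {1, 5, 6}  B3 = {3, 4, 6}  B4 = {2, 4, 6}
Tree: B1–B2, B1–B3, B3–B4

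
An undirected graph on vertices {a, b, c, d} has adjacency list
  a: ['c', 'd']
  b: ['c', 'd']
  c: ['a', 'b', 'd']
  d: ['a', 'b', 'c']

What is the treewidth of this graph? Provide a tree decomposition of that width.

Each bag holds 3 vertices, so the decomposition has width 2, which upper-bounds the treewidth. For the lower bound, the 3 vertices {a, c, d} are pairwise adjacent, and any tree decomposition puts a clique entirely inside one bag — forcing width ≥ 2. Therefore the treewidth is 2.

Treewidth 2.
One such decomposition:
Bags: B1 = {b, c, d}  B2 = {a, c, d}
Tree: B1–B2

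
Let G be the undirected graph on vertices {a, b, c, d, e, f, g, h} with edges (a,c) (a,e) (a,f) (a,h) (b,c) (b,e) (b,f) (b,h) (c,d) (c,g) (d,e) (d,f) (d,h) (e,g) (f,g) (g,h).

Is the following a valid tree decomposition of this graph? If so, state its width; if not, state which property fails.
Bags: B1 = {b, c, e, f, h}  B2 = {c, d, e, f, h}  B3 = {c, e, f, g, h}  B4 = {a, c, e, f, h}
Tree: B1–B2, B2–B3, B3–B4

Every vertex of G appears in some bag (union = {a, b, c, d, e, f, g, h}); every edge is covered by a bag; and for each vertex v the set of bags containing v is connected in the bag tree. The decomposition is therefore valid. The largest bag has 5 vertices, so the width is 4.

Yes; width 4.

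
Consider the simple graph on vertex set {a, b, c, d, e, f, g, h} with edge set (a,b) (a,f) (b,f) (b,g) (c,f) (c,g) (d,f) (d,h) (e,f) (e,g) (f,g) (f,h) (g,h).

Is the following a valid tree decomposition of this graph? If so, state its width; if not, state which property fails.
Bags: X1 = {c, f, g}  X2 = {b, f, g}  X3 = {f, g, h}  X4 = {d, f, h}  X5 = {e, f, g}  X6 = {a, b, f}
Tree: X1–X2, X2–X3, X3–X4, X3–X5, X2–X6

Checking the three conditions: (i) the bags cover all of {a, b, c, d, e, f, g, h}; (ii) for each edge, some bag contains both endpoints; (iii) the bags containing any fixed vertex form a subtree. All hold, so the decomposition is valid with width 3 − 1 = 2.

Yes; width 2.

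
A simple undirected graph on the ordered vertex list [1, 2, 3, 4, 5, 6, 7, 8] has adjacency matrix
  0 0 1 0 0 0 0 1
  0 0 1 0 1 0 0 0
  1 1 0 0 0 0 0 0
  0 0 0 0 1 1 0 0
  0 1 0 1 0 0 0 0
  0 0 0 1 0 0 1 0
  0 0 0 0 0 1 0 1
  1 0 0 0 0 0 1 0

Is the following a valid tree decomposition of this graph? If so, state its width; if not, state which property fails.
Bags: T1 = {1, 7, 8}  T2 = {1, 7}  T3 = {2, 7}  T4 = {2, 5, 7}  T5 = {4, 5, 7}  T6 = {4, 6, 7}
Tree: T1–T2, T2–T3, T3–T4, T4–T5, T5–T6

No — vertex 3 appears in no bag.

A tree decomposition must satisfy three properties: every vertex lies in some bag; for every edge, both endpoints lie together in some bag; and for every vertex, the bags containing it form a connected subtree. Here vertex 3 appears in no bag, so the decomposition is invalid.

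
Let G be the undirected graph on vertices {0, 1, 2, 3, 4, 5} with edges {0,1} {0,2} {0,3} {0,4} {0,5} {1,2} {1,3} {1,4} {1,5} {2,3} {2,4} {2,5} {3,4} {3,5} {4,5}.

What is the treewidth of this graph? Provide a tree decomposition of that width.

A single bag containing all 6 vertices is trivially a valid decomposition of width 5. On the other hand G contains the 6-clique {0, 1, 2, 3, 4, 5}. A clique must lie in a single bag of any decomposition, so no decomposition can have width below 5. Hence tw(G) = 5 exactly.

Treewidth 5.
One optimal decomposition is:
Bags: B1 = {0, 1, 2, 3, 4, 5}
Tree: (single bag)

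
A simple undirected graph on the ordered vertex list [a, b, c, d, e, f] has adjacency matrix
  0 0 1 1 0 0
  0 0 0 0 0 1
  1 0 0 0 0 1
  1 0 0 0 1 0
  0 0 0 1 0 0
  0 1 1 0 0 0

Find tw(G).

A width-1 tree decomposition is:
Bags: B1 = {b, f}  B2 = {c, f}  B3 = {a, c}  B4 = {a, d}  B5 = {d, e}
Tree: B1–B2, B2–B3, B3–B4, B4–B5
Every bag has size at most 2, so the width is 2 − 1 = 1 and tw(G) ≤ 1. Any graph with an edge has treewidth ≥ 1, and G has the edge b–f. Hence tw(G) = 1 exactly.

1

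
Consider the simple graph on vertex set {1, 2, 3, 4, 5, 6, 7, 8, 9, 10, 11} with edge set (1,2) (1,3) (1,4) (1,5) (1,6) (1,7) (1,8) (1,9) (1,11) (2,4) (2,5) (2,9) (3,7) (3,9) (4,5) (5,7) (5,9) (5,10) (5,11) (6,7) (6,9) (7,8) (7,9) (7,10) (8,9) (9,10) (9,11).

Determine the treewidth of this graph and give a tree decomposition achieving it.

Every bag has size at most 4, so the width is 4 − 1 = 3 and tw(G) ≤ 3. Conversely, {1, 2, 5, 9} is a clique of size 4, and the vertices of any clique must share a bag in every tree decomposition; so some bag has ≥ 4 vertices and tw(G) ≥ 3. The upper and lower bounds meet at 3, so that is the treewidth.

Treewidth 3.
One optimal decomposition is:
Bags: B1 = {1, 5, 7, 9}  B2 = {1, 2, 5, 9}  B3 = {1, 5, 9, 11}  B4 = {1, 3, 7, 9}  B5 = {1, 6, 7, 9}  B6 = {5, 7, 9, 10}  B7 = {1, 2, 4, 5}  B8 = {1, 7, 8, 9}
Tree: B1–B2, B2–B3, B1–B4, B4–B5, B1–B6, B2–B7, B4–B8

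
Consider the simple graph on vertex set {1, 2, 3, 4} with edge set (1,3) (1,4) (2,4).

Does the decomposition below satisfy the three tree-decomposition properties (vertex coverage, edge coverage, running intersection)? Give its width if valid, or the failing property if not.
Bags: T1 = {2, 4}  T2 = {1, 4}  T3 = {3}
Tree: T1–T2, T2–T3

No — edge (1,3) lies in no bag.

A tree decomposition must satisfy three properties: every vertex lies in some bag; for every edge, both endpoints lie together in some bag; and for every vertex, the bags containing it form a connected subtree. Here edge (1,3) lies in no bag, so the decomposition is invalid.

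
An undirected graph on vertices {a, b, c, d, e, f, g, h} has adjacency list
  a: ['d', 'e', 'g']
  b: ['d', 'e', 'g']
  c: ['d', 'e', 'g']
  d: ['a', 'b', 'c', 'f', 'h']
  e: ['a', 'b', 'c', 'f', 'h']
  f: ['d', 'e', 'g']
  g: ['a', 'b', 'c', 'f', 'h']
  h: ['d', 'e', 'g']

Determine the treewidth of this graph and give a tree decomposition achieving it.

Treewidth 3.
Bags: B1 = {c, d, e, g}  B2 = {a, d, e, g}  B3 = {d, e, g, h}  B4 = {b, d, e, g}  B5 = {d, e, f, g}
Tree: B1–B2, B2–B3, B3–B4, B4–B5

The largest bag has 4 vertices, giving width 3; this decomposition certifies tw(G) ≤ 3. For the lower bound: the 4 vertex sets {c,g}, {a,e}, {d}, {h} are disjoint, each induces a connected subgraph, and every pair is joined by at least one edge of G. Contracting each set to a single vertex therefore yields K_{4} as a minor, and since treewidth is minor-monotone, tw(G) ≥ tw(K_{4}) = 3. Hence tw(G) = 3 exactly.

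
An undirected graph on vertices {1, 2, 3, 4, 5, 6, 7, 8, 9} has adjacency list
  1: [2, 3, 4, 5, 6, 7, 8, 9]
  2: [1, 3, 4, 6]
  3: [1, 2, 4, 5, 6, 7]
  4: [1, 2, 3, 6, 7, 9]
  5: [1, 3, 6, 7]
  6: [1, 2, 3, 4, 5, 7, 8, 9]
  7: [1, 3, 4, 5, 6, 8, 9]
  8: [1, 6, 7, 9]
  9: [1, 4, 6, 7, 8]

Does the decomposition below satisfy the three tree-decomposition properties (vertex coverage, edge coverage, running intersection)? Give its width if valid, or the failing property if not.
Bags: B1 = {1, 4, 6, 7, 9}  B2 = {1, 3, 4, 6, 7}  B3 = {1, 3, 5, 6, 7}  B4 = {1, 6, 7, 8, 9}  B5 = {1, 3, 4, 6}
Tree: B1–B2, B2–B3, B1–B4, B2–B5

A tree decomposition must satisfy three properties: every vertex lies in some bag; for every edge, both endpoints lie together in some bag; and for every vertex, the bags containing it form a connected subtree. Here vertex 2 appears in no bag, so the decomposition is invalid.

No — vertex 2 appears in no bag.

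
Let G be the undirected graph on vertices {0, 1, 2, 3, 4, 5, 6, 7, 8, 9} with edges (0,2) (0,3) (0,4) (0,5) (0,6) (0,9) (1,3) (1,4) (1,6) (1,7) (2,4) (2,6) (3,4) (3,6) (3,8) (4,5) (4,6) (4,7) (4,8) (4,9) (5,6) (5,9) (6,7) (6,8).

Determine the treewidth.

3

A width-3 tree decomposition is:
Bags: B1 = {3, 4, 6, 8}  B2 = {0, 3, 4, 6}  B3 = {0, 4, 5, 6}  B4 = {1, 3, 4, 6}  B5 = {1, 4, 6, 7}  B6 = {0, 2, 4, 6}  B7 = {0, 4, 5, 9}
Tree: B1–B2, B2–B3, B1–B4, B4–B5, B3–B6, B3–B7
Each bag holds 4 vertices, so the decomposition has width 3, which upper-bounds the treewidth. On the other hand G contains the 4-clique {0, 4, 5, 9}. A clique must lie in a single bag of any decomposition, so no decomposition can have width below 3. Therefore the treewidth is 3.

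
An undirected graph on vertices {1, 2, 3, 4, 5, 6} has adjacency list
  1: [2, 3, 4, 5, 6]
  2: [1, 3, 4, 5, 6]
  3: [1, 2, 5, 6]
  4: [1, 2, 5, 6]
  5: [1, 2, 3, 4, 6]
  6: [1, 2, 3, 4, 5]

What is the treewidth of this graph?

4

A width-4 tree decomposition is:
Bags: B1 = {1, 2, 4, 5, 6}  B2 = {1, 2, 3, 5, 6}
Tree: B1–B2
The largest bag has 5 vertices, giving width 4; this decomposition certifies tw(G) ≤ 4. Conversely, {1, 2, 3, 5, 6} is a clique of size 5, and the vertices of any clique must share a bag in every tree decomposition; so some bag has ≥ 5 vertices and tw(G) ≥ 4. The upper and lower bounds meet at 4, so that is the treewidth.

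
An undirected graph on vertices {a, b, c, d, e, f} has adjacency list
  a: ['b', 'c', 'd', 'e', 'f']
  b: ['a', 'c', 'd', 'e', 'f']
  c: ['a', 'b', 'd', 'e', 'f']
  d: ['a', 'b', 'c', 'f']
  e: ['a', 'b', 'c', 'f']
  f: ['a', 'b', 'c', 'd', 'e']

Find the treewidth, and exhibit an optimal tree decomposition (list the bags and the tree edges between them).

Treewidth 4.
Bags: B1 = {a, b, c, e, f}  B2 = {a, b, c, d, f}
Tree: B1–B2

Every bag has size at most 5, so the width is 5 − 1 = 4 and tw(G) ≤ 4. On the other hand G contains the 5-clique {a, b, c, d, f}. A clique must lie in a single bag of any decomposition, so no decomposition can have width below 4. Combining the bounds, tw(G) = 4.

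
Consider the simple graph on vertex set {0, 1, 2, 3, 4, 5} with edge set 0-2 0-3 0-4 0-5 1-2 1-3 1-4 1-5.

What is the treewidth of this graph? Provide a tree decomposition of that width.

Treewidth 2.
One optimal decomposition is:
Bags: B1 = {0, 1, 3}  B2 = {0, 1, 4}  B3 = {0, 1, 2}  B4 = {0, 1, 5}
Tree: B1–B2, B2–B3, B3–B4

The largest bag has 3 vertices, giving width 2; this decomposition certifies tw(G) ≤ 2. The edges 3–1–4–0–3 form a cycle, so G is not a tree and its treewidth is at least 2. The upper and lower bounds meet at 2, so that is the treewidth.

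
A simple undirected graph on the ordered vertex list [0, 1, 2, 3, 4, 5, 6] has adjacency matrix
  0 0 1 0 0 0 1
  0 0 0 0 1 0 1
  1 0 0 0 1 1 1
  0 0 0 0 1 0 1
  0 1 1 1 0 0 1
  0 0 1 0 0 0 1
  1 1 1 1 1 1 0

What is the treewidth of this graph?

2

A width-2 tree decomposition is:
Bags: B1 = {2, 4, 6}  B2 = {0, 2, 6}  B3 = {3, 4, 6}  B4 = {2, 5, 6}  B5 = {1, 4, 6}
Tree: B1–B2, B1–B3, B2–B4, B3–B5
Each bag holds 3 vertices, so the decomposition has width 2, which upper-bounds the treewidth. On the other hand G contains the 3-clique {1, 4, 6}. A clique must lie in a single bag of any decomposition, so no decomposition can have width below 2. Hence tw(G) = 2 exactly.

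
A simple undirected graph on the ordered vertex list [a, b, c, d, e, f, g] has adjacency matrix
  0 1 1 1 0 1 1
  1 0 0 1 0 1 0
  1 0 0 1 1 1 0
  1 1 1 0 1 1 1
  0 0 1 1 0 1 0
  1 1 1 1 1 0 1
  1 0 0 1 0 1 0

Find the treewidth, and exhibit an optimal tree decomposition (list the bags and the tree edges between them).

Treewidth 3.
One such decomposition:
Bags: B1 = {a, c, d, f}  B2 = {c, d, e, f}  B3 = {a, b, d, f}  B4 = {a, d, f, g}
Tree: B1–B2, B1–B3, B1–B4

Every bag has size at most 4, so the width is 4 − 1 = 3 and tw(G) ≤ 3. Conversely, {c, d, e, f} is a clique of size 4, and the vertices of any clique must share a bag in every tree decomposition; so some bag has ≥ 4 vertices and tw(G) ≥ 3. Combining the bounds, tw(G) = 3.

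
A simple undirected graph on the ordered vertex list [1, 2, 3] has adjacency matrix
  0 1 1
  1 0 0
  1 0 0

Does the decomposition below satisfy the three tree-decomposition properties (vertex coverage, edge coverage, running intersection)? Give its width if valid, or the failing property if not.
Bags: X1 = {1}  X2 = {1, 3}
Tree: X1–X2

A tree decomposition must satisfy three properties: every vertex lies in some bag; for every edge, both endpoints lie together in some bag; and for every vertex, the bags containing it form a connected subtree. Here vertex 2 appears in no bag, so the decomposition is invalid.

No — vertex 2 appears in no bag.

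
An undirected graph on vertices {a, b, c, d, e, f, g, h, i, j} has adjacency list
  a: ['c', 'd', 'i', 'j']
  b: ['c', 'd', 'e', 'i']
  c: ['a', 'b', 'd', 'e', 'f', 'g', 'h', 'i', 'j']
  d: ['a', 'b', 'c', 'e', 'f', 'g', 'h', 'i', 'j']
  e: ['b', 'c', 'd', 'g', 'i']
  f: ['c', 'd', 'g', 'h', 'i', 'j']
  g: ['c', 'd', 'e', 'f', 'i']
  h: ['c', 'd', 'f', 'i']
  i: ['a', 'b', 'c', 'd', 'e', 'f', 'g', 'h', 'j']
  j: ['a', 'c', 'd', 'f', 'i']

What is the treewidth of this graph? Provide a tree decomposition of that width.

Each bag holds 5 vertices, so the decomposition has width 4, which upper-bounds the treewidth. Conversely, {a, c, d, i, j} is a clique of size 5, and the vertices of any clique must share a bag in every tree decomposition; so some bag has ≥ 5 vertices and tw(G) ≥ 4. Hence tw(G) = 4 exactly.

Treewidth 4.
One optimal decomposition is:
Bags: B1 = {c, d, f, h, i}  B2 = {c, d, f, i, j}  B3 = {a, c, d, i, j}  B4 = {c, d, f, g, i}  B5 = {c, d, e, g, i}  B6 = {b, c, d, e, i}
Tree: B1–B2, B2–B3, B2–B4, B4–B5, B5–B6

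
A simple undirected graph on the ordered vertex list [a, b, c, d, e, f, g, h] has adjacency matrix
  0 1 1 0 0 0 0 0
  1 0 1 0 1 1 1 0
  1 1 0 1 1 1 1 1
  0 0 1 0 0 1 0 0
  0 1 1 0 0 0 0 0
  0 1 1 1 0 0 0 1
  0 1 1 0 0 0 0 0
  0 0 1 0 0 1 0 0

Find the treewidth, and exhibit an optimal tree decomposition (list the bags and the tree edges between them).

Treewidth 2.
One such decomposition:
Bags: B1 = {b, c, g}  B2 = {b, c, f}  B3 = {c, d, f}  B4 = {b, c, e}  B5 = {a, b, c}  B6 = {c, f, h}
Tree: B1–B2, B2–B3, B2–B4, B1–B5, B2–B6

Each bag holds 3 vertices, so the decomposition has width 2, which upper-bounds the treewidth. On the other hand G contains the 3-clique {c, d, f}. A clique must lie in a single bag of any decomposition, so no decomposition can have width below 2. The upper and lower bounds meet at 2, so that is the treewidth.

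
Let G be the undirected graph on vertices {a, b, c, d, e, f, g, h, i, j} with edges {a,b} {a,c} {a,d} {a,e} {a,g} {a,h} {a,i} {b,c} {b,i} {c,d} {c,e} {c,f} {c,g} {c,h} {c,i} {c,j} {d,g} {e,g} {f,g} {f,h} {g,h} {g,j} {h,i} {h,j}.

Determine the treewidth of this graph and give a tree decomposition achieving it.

Every bag has size at most 4, so the width is 4 − 1 = 3 and tw(G) ≤ 3. On the other hand G contains the 4-clique {a, c, d, g}. A clique must lie in a single bag of any decomposition, so no decomposition can have width below 3. The upper and lower bounds meet at 3, so that is the treewidth.

Treewidth 3.
One optimal decomposition is:
Bags: B1 = {c, g, h, j}  B2 = {a, c, g, h}  B3 = {a, c, d, g}  B4 = {a, c, h, i}  B5 = {c, f, g, h}  B6 = {a, b, c, i}  B7 = {a, c, e, g}
Tree: B1–B2, B2–B3, B2–B4, B1–B5, B4–B6, B2–B7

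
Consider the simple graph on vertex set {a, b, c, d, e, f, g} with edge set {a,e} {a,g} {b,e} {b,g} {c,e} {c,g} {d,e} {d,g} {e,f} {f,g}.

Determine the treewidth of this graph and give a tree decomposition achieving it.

Each bag holds 3 vertices, so the decomposition has width 2, which upper-bounds the treewidth. For the lower bound, G contains the cycle g–f–e–c–g, so G is not a forest; only forests have treewidth ≤ 1, hence tw(G) ≥ 2. Therefore the treewidth is 2.

Treewidth 2.
One such decomposition:
Bags: B1 = {e, f, g}  B2 = {c, e, g}  B3 = {d, e, g}  B4 = {b, e, g}  B5 = {a, e, g}
Tree: B1–B2, B2–B3, B3–B4, B4–B5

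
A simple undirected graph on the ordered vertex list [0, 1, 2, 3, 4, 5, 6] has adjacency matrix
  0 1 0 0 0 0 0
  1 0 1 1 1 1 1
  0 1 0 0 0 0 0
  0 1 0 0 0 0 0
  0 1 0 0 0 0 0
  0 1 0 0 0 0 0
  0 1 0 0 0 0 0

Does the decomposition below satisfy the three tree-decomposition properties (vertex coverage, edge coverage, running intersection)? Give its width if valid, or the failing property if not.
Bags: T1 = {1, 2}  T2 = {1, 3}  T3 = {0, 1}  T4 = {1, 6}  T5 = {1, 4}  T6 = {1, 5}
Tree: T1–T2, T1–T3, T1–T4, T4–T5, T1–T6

Yes; width 1.

Checking the three conditions: (i) the bags cover all of {0, 1, 2, 3, 4, 5, 6}; (ii) for each edge, some bag contains both endpoints; (iii) the bags containing any fixed vertex form a subtree. All hold, so the decomposition is valid with width 2 − 1 = 1.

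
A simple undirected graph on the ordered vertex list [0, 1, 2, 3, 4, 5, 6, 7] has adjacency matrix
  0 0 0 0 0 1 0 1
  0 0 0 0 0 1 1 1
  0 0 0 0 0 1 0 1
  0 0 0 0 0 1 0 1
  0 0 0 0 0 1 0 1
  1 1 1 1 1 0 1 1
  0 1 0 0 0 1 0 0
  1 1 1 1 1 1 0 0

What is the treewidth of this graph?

A width-2 tree decomposition is:
Bags: B1 = {4, 5, 7}  B2 = {0, 5, 7}  B3 = {3, 5, 7}  B4 = {1, 5, 7}  B5 = {1, 5, 6}  B6 = {2, 5, 7}
Tree: B1–B2, B2–B3, B3–B4, B4–B5, B3–B6
Each bag holds 3 vertices, so the decomposition has width 2, which upper-bounds the treewidth. Conversely, {1, 5, 6} is a clique of size 3, and the vertices of any clique must share a bag in every tree decomposition; so some bag has ≥ 3 vertices and tw(G) ≥ 2. The upper and lower bounds meet at 2, so that is the treewidth.

2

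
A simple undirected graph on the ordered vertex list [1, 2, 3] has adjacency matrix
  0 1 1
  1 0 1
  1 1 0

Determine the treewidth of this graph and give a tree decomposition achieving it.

A single bag containing all 3 vertices is trivially a valid decomposition of width 2. Conversely, {1, 2, 3} is a clique of size 3, and the vertices of any clique must share a bag in every tree decomposition; so some bag has ≥ 3 vertices and tw(G) ≥ 2. The upper and lower bounds meet at 2, so that is the treewidth.

Treewidth 2.
One such decomposition:
Bags: B1 = {1, 2, 3}
Tree: (single bag)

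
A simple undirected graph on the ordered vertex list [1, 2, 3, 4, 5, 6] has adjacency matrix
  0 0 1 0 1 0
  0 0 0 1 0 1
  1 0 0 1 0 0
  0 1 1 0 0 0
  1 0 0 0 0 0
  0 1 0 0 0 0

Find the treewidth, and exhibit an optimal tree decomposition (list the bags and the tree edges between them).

Treewidth 1.
Bags: B1 = {1, 5}  B2 = {1, 3}  B3 = {3, 4}  B4 = {2, 4}  B5 = {2, 6}
Tree: B1–B2, B2–B3, B3–B4, B4–B5

Each bag holds 2 vertices, so the decomposition has width 1, which upper-bounds the treewidth. Since G has at least one edge (e.g. 5–1), it is not an edgeless graph, so tw(G) ≥ 1. Combining the bounds, tw(G) = 1.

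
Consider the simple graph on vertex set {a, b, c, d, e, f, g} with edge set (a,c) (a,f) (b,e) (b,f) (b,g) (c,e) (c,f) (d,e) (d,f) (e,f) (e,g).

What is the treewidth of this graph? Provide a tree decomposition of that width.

Treewidth 2.
Bags: B1 = {b, e, f}  B2 = {c, e, f}  B3 = {a, c, f}  B4 = {d, e, f}  B5 = {b, e, g}
Tree: B1–B2, B2–B3, B1–B4, B1–B5

The largest bag has 3 vertices, giving width 2; this decomposition certifies tw(G) ≤ 2. For the lower bound, the 3 vertices {b, e, g} are pairwise adjacent, and any tree decomposition puts a clique entirely inside one bag — forcing width ≥ 2. Combining the bounds, tw(G) = 2.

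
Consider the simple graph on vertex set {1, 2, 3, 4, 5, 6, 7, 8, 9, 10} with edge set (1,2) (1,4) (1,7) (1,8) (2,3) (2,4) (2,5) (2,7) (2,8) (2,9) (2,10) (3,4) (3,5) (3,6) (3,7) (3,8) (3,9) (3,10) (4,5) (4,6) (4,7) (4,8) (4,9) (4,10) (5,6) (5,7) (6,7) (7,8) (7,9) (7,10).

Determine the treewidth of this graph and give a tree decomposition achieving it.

Each bag holds 5 vertices, so the decomposition has width 4, which upper-bounds the treewidth. For the lower bound, the 5 vertices {1, 2, 4, 7, 8} are pairwise adjacent, and any tree decomposition puts a clique entirely inside one bag — forcing width ≥ 4. Hence tw(G) = 4 exactly.

Treewidth 4.
One optimal decomposition is:
Bags: B1 = {2, 3, 4, 7, 8}  B2 = {2, 3, 4, 7, 9}  B3 = {2, 3, 4, 5, 7}  B4 = {2, 3, 4, 7, 10}  B5 = {3, 4, 5, 6, 7}  B6 = {1, 2, 4, 7, 8}
Tree: B1–B2, B2–B3, B3–B4, B3–B5, B1–B6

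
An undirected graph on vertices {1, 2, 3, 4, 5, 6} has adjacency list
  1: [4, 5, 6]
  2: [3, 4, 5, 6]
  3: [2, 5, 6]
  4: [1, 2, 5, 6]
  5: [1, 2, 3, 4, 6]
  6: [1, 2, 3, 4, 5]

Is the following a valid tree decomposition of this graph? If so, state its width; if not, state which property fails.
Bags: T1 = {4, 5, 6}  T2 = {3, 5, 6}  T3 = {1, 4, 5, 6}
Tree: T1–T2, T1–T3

A tree decomposition must satisfy three properties: every vertex lies in some bag; for every edge, both endpoints lie together in some bag; and for every vertex, the bags containing it form a connected subtree. Here vertex 2 appears in no bag, so the decomposition is invalid.

No — vertex 2 appears in no bag.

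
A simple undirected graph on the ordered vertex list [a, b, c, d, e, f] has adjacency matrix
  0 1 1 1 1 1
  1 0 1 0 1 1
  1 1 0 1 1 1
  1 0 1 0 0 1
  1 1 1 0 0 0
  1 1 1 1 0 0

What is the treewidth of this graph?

A width-3 tree decomposition is:
Bags: B1 = {a, b, c, f}  B2 = {a, c, d, f}  B3 = {a, b, c, e}
Tree: B1–B2, B1–B3
Each bag holds 4 vertices, so the decomposition has width 3, which upper-bounds the treewidth. Conversely, {a, b, c, e} is a clique of size 4, and the vertices of any clique must share a bag in every tree decomposition; so some bag has ≥ 4 vertices and tw(G) ≥ 3. Hence tw(G) = 3 exactly.

3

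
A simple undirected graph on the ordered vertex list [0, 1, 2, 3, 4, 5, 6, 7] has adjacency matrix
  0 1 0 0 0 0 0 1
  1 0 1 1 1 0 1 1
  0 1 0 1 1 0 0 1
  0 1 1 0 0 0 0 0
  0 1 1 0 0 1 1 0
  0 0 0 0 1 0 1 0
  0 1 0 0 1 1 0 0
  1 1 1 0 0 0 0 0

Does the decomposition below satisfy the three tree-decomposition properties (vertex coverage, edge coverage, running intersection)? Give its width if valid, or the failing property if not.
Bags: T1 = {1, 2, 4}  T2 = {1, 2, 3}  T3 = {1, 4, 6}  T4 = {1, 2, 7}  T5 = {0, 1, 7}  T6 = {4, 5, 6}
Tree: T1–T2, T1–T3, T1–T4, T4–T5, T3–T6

Vertex coverage: the bags together contain {0, 1, 2, 3, 4, 5, 6, 7}, the full vertex set. Edge coverage: each edge of G has both endpoints in at least one bag. Running intersection: for every vertex, the bags containing it form a connected subtree. All three properties hold, so this is a valid tree decomposition of width max|bag| − 1 = 2, and hence tw(G) ≤ 2.

Yes; width 2.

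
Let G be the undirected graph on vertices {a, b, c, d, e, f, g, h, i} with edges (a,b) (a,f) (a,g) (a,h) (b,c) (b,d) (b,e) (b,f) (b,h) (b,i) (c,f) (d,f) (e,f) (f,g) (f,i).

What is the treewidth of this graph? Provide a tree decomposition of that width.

The largest bag has 3 vertices, giving width 2; this decomposition certifies tw(G) ≤ 2. On the other hand G contains the 3-clique {a, b, h}. A clique must lie in a single bag of any decomposition, so no decomposition can have width below 2. Combining the bounds, tw(G) = 2.

Treewidth 2.
One optimal decomposition is:
Bags: B1 = {b, c, f}  B2 = {a, b, f}  B3 = {b, e, f}  B4 = {a, f, g}  B5 = {b, d, f}  B6 = {a, b, h}  B7 = {b, f, i}
Tree: B1–B2, B2–B3, B2–B4, B2–B5, B2–B6, B1–B7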